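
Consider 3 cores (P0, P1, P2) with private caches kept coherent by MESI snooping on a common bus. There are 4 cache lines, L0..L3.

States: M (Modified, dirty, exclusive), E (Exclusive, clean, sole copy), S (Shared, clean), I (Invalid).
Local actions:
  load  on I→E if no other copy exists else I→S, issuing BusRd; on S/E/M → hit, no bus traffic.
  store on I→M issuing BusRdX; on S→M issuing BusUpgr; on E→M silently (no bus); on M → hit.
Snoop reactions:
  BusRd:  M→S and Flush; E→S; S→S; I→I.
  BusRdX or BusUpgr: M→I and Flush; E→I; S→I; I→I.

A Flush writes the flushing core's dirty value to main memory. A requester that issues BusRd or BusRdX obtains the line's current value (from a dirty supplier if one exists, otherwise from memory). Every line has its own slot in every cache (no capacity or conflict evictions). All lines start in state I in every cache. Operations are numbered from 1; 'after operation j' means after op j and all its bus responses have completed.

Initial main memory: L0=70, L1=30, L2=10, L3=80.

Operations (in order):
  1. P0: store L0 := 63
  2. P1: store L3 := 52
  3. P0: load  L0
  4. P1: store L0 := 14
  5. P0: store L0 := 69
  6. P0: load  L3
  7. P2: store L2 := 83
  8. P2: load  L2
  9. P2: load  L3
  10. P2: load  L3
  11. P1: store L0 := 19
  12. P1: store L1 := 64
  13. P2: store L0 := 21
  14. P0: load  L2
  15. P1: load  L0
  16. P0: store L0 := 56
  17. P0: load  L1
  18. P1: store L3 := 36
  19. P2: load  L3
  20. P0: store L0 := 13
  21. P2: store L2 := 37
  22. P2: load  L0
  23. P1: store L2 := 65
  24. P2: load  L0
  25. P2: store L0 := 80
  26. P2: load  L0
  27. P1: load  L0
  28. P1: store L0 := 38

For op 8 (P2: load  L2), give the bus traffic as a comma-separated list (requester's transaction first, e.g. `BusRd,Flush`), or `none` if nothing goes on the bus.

step 1: P0: store L0 := 63  ⟶  MII  (L0)  txn=BusRdX  M[L0]=70
step 2: P1: store L3 := 52  ⟶  IMI  (L3)  txn=BusRdX  M[L3]=80
step 3: P0: load  L0  ⟶  MII  (L0)  txn=∅  M[L0]=70
step 4: P1: store L0 := 14  ⟶  IMI  (L0)  txn=BusRdX+Flush  M[L0]=63
step 5: P0: store L0 := 69  ⟶  MII  (L0)  txn=BusRdX+Flush  M[L0]=14
step 6: P0: load  L3  ⟶  SSI  (L3)  txn=BusRd+Flush  M[L3]=52
step 7: P2: store L2 := 83  ⟶  IIM  (L2)  txn=BusRdX  M[L2]=10
step 8: P2: load  L2  ⟶  IIM  (L2)  txn=∅  M[L2]=10
step 9: P2: load  L3  ⟶  SSS  (L3)  txn=BusRd  M[L3]=52
step 10: P2: load  L3  ⟶  SSS  (L3)  txn=∅  M[L3]=52
step 11: P1: store L0 := 19  ⟶  IMI  (L0)  txn=BusRdX+Flush  M[L0]=69
step 12: P1: store L1 := 64  ⟶  IMI  (L1)  txn=BusRdX  M[L1]=30
step 13: P2: store L0 := 21  ⟶  IIM  (L0)  txn=BusRdX+Flush  M[L0]=19
step 14: P0: load  L2  ⟶  SIS  (L2)  txn=BusRd+Flush  M[L2]=83
step 15: P1: load  L0  ⟶  ISS  (L0)  txn=BusRd+Flush  M[L0]=21
step 16: P0: store L0 := 56  ⟶  MII  (L0)  txn=BusRdX  M[L0]=21
step 17: P0: load  L1  ⟶  SSI  (L1)  txn=BusRd+Flush  M[L1]=64
step 18: P1: store L3 := 36  ⟶  IMI  (L3)  txn=BusUpgr  M[L3]=52
step 19: P2: load  L3  ⟶  ISS  (L3)  txn=BusRd+Flush  M[L3]=36
step 20: P0: store L0 := 13  ⟶  MII  (L0)  txn=∅  M[L0]=21
step 21: P2: store L2 := 37  ⟶  IIM  (L2)  txn=BusUpgr  M[L2]=83
step 22: P2: load  L0  ⟶  SIS  (L0)  txn=BusRd+Flush  M[L0]=13
step 23: P1: store L2 := 65  ⟶  IMI  (L2)  txn=BusRdX+Flush  M[L2]=37
step 24: P2: load  L0  ⟶  SIS  (L0)  txn=∅  M[L0]=13
step 25: P2: store L0 := 80  ⟶  IIM  (L0)  txn=BusUpgr  M[L0]=13
step 26: P2: load  L0  ⟶  IIM  (L0)  txn=∅  M[L0]=13
step 27: P1: load  L0  ⟶  ISS  (L0)  txn=BusRd+Flush  M[L0]=80
step 28: P1: store L0 := 38  ⟶  IMI  (L0)  txn=BusUpgr  M[L0]=80

bus = none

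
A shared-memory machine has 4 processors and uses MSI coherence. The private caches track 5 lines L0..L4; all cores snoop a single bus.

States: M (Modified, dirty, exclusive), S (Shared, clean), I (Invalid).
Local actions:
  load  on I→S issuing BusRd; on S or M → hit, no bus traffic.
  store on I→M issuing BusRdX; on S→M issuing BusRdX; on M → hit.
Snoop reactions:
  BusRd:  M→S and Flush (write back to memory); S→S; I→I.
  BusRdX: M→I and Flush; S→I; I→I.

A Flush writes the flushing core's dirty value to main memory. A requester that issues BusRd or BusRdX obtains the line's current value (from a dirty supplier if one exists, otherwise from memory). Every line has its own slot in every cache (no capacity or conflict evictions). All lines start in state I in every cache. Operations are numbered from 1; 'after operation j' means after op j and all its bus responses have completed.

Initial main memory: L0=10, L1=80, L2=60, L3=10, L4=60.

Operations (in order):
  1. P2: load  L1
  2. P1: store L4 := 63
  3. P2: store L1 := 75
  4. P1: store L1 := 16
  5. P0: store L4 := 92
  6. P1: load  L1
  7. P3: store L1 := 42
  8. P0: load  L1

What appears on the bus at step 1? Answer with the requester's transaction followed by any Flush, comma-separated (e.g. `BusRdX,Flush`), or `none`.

1. P2: load  L1  bus=[BusRd]  L1: P0=I P1=I P2=S P3=I  mem[L1]=80
2. P1: store L4 := 63  bus=[BusRdX]  L4: P0=I P1=M P2=I P3=I  mem[L4]=60
3. P2: store L1 := 75  bus=[BusRdX]  L1: P0=I P1=I P2=M P3=I  mem[L1]=80
4. P1: store L1 := 16  bus=[BusRdX,Flush]  L1: P0=I P1=M P2=I P3=I  mem[L1]=75
5. P0: store L4 := 92  bus=[BusRdX,Flush]  L4: P0=M P1=I P2=I P3=I  mem[L4]=63
6. P1: load  L1  bus=[-]  L1: P0=I P1=M P2=I P3=I  mem[L1]=75
7. P3: store L1 := 42  bus=[BusRdX,Flush]  L1: P0=I P1=I P2=I P3=M  mem[L1]=16
8. P0: load  L1  bus=[BusRd,Flush]  L1: P0=S P1=I P2=I P3=S  mem[L1]=42

bus = BusRd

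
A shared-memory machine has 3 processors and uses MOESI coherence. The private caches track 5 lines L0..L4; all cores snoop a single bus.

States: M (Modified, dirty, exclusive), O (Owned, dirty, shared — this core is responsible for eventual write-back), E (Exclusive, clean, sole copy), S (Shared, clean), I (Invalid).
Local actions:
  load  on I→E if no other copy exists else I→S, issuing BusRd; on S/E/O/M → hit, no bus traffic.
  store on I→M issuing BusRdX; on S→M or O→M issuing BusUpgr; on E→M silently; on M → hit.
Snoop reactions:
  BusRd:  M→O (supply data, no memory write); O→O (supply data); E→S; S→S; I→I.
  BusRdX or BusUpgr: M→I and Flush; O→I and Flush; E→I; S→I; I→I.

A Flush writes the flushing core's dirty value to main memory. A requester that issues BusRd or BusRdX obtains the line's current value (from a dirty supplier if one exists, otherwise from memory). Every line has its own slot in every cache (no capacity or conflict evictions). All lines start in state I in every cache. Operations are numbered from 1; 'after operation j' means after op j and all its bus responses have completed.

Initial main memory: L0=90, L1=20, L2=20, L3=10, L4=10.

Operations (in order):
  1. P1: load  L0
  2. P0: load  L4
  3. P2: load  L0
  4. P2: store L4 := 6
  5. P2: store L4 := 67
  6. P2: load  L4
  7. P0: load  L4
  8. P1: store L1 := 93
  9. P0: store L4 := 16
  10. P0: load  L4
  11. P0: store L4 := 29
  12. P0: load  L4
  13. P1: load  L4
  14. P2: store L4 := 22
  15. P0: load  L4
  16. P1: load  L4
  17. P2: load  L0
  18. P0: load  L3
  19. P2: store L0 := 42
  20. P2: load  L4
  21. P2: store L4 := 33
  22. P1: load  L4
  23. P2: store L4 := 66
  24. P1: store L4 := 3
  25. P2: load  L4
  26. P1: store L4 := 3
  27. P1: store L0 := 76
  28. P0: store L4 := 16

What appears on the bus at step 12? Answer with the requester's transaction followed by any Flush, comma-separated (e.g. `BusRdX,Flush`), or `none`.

step 1: P1: load  L0  ⟶  IEI  (L0)  txn=BusRd  M[L0]=90
step 2: P0: load  L4  ⟶  EII  (L4)  txn=BusRd  M[L4]=10
step 3: P2: load  L0  ⟶  ISS  (L0)  txn=BusRd  M[L0]=90
step 4: P2: store L4 := 6  ⟶  IIM  (L4)  txn=BusRdX  M[L4]=10
step 5: P2: store L4 := 67  ⟶  IIM  (L4)  txn=∅  M[L4]=10
step 6: P2: load  L4  ⟶  IIM  (L4)  txn=∅  M[L4]=10
step 7: P0: load  L4  ⟶  SIO  (L4)  txn=BusRd  M[L4]=10
step 8: P1: store L1 := 93  ⟶  IMI  (L1)  txn=BusRdX  M[L1]=20
step 9: P0: store L4 := 16  ⟶  MII  (L4)  txn=BusUpgr+Flush  M[L4]=67
step 10: P0: load  L4  ⟶  MII  (L4)  txn=∅  M[L4]=67
step 11: P0: store L4 := 29  ⟶  MII  (L4)  txn=∅  M[L4]=67
step 12: P0: load  L4  ⟶  MII  (L4)  txn=∅  M[L4]=67
step 13: P1: load  L4  ⟶  OSI  (L4)  txn=BusRd  M[L4]=67
step 14: P2: store L4 := 22  ⟶  IIM  (L4)  txn=BusRdX+Flush  M[L4]=29
step 15: P0: load  L4  ⟶  SIO  (L4)  txn=BusRd  M[L4]=29
step 16: P1: load  L4  ⟶  SSO  (L4)  txn=BusRd  M[L4]=29
step 17: P2: load  L0  ⟶  ISS  (L0)  txn=∅  M[L0]=90
step 18: P0: load  L3  ⟶  EII  (L3)  txn=BusRd  M[L3]=10
step 19: P2: store L0 := 42  ⟶  IIM  (L0)  txn=BusUpgr  M[L0]=90
step 20: P2: load  L4  ⟶  SSO  (L4)  txn=∅  M[L4]=29
step 21: P2: store L4 := 33  ⟶  IIM  (L4)  txn=BusUpgr  M[L4]=29
step 22: P1: load  L4  ⟶  ISO  (L4)  txn=BusRd  M[L4]=29
step 23: P2: store L4 := 66  ⟶  IIM  (L4)  txn=BusUpgr  M[L4]=29
step 24: P1: store L4 := 3  ⟶  IMI  (L4)  txn=BusRdX+Flush  M[L4]=66
step 25: P2: load  L4  ⟶  IOS  (L4)  txn=BusRd  M[L4]=66
step 26: P1: store L4 := 3  ⟶  IMI  (L4)  txn=BusUpgr  M[L4]=66
step 27: P1: store L0 := 76  ⟶  IMI  (L0)  txn=BusRdX+Flush  M[L0]=42
step 28: P0: store L4 := 16  ⟶  MII  (L4)  txn=BusRdX+Flush  M[L4]=3

bus = none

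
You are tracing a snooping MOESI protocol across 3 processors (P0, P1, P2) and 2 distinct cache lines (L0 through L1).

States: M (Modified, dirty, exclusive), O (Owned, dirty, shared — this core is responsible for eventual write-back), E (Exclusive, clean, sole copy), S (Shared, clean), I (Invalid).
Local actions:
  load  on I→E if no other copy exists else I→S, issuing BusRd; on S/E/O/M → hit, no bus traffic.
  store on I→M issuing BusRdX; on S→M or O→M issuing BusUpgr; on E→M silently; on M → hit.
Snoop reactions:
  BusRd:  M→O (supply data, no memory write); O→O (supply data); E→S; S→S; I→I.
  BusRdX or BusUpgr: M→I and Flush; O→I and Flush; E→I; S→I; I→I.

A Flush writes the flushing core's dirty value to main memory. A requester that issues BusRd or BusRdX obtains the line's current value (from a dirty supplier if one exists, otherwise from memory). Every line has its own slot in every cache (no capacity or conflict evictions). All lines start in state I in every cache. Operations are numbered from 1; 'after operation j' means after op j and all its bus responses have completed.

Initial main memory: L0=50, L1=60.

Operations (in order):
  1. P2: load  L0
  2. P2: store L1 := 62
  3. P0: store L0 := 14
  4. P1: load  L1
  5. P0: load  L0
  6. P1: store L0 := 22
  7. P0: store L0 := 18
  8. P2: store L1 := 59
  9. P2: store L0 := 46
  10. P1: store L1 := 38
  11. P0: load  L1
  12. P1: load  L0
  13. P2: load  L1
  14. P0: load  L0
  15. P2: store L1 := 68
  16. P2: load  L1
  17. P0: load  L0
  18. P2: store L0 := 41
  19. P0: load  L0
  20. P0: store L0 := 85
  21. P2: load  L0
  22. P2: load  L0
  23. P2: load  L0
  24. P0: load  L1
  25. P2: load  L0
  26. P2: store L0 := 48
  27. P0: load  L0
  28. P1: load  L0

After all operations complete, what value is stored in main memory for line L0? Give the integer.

memory[L0] = 85

[1] P2: load  L0 | P0:I, P1:I, P2:E(50) | bus: BusRd
[2] P2: store L1 := 62 | P0:I, P1:I, P2:M(62) | bus: BusRdX
[3] P0: store L0 := 14 | P0:M(14), P1:I, P2:I | bus: BusRdX
[4] P1: load  L1 | P0:I, P1:S(62), P2:O(62) | bus: BusRd
[5] P0: load  L0 | P0:M(14), P1:I, P2:I | bus: none
[6] P1: store L0 := 22 | P0:I, P1:M(22), P2:I | bus: BusRdX,Flush
[7] P0: store L0 := 18 | P0:M(18), P1:I, P2:I | bus: BusRdX,Flush
[8] P2: store L1 := 59 | P0:I, P1:I, P2:M(59) | bus: BusUpgr
[9] P2: store L0 := 46 | P0:I, P1:I, P2:M(46) | bus: BusRdX,Flush
[10] P1: store L1 := 38 | P0:I, P1:M(38), P2:I | bus: BusRdX,Flush
[11] P0: load  L1 | P0:S(38), P1:O(38), P2:I | bus: BusRd
[12] P1: load  L0 | P0:I, P1:S(46), P2:O(46) | bus: BusRd
[13] P2: load  L1 | P0:S(38), P1:O(38), P2:S(38) | bus: BusRd
[14] P0: load  L0 | P0:S(46), P1:S(46), P2:O(46) | bus: BusRd
[15] P2: store L1 := 68 | P0:I, P1:I, P2:M(68) | bus: BusUpgr,Flush
[16] P2: load  L1 | P0:I, P1:I, P2:M(68) | bus: none
[17] P0: load  L0 | P0:S(46), P1:S(46), P2:O(46) | bus: none
[18] P2: store L0 := 41 | P0:I, P1:I, P2:M(41) | bus: BusUpgr
[19] P0: load  L0 | P0:S(41), P1:I, P2:O(41) | bus: BusRd
[20] P0: store L0 := 85 | P0:M(85), P1:I, P2:I | bus: BusUpgr,Flush
[21] P2: load  L0 | P0:O(85), P1:I, P2:S(85) | bus: BusRd
[22] P2: load  L0 | P0:O(85), P1:I, P2:S(85) | bus: none
[23] P2: load  L0 | P0:O(85), P1:I, P2:S(85) | bus: none
[24] P0: load  L1 | P0:S(68), P1:I, P2:O(68) | bus: BusRd
[25] P2: load  L0 | P0:O(85), P1:I, P2:S(85) | bus: none
[26] P2: store L0 := 48 | P0:I, P1:I, P2:M(48) | bus: BusUpgr,Flush
[27] P0: load  L0 | P0:S(48), P1:I, P2:O(48) | bus: BusRd
[28] P1: load  L0 | P0:S(48), P1:S(48), P2:O(48) | bus: BusRd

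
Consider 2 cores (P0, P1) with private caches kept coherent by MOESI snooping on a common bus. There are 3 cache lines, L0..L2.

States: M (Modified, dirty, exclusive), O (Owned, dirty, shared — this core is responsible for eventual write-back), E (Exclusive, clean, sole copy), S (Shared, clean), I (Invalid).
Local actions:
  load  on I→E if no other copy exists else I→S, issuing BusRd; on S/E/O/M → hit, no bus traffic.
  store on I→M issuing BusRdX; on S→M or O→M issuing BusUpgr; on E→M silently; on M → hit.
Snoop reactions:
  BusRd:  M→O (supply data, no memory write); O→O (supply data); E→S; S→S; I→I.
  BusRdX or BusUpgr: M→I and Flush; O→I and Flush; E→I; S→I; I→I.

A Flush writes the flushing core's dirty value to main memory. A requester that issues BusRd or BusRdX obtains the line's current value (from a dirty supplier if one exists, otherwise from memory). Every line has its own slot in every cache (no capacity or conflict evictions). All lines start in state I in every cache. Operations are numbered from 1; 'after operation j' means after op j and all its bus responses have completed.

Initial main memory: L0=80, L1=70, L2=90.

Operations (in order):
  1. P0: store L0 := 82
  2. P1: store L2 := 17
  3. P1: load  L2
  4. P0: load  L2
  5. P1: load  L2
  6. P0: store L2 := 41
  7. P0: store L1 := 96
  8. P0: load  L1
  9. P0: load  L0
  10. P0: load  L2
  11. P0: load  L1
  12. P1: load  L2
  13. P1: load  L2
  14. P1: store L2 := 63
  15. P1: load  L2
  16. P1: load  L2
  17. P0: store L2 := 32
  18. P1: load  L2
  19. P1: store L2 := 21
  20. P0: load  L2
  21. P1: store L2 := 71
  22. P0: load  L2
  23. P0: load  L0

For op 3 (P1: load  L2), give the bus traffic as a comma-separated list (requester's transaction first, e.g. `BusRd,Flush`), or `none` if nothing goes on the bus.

bus = none

step 1: P0: store L0 := 82  ⟶  MI  (L0)  txn=BusRdX  M[L0]=80
step 2: P1: store L2 := 17  ⟶  IM  (L2)  txn=BusRdX  M[L2]=90
step 3: P1: load  L2  ⟶  IM  (L2)  txn=∅  M[L2]=90
step 4: P0: load  L2  ⟶  SO  (L2)  txn=BusRd  M[L2]=90
step 5: P1: load  L2  ⟶  SO  (L2)  txn=∅  M[L2]=90
step 6: P0: store L2 := 41  ⟶  MI  (L2)  txn=BusUpgr+Flush  M[L2]=17
step 7: P0: store L1 := 96  ⟶  MI  (L1)  txn=BusRdX  M[L1]=70
step 8: P0: load  L1  ⟶  MI  (L1)  txn=∅  M[L1]=70
step 9: P0: load  L0  ⟶  MI  (L0)  txn=∅  M[L0]=80
step 10: P0: load  L2  ⟶  MI  (L2)  txn=∅  M[L2]=17
step 11: P0: load  L1  ⟶  MI  (L1)  txn=∅  M[L1]=70
step 12: P1: load  L2  ⟶  OS  (L2)  txn=BusRd  M[L2]=17
step 13: P1: load  L2  ⟶  OS  (L2)  txn=∅  M[L2]=17
step 14: P1: store L2 := 63  ⟶  IM  (L2)  txn=BusUpgr+Flush  M[L2]=41
step 15: P1: load  L2  ⟶  IM  (L2)  txn=∅  M[L2]=41
step 16: P1: load  L2  ⟶  IM  (L2)  txn=∅  M[L2]=41
step 17: P0: store L2 := 32  ⟶  MI  (L2)  txn=BusRdX+Flush  M[L2]=63
step 18: P1: load  L2  ⟶  OS  (L2)  txn=BusRd  M[L2]=63
step 19: P1: store L2 := 21  ⟶  IM  (L2)  txn=BusUpgr+Flush  M[L2]=32
step 20: P0: load  L2  ⟶  SO  (L2)  txn=BusRd  M[L2]=32
step 21: P1: store L2 := 71  ⟶  IM  (L2)  txn=BusUpgr  M[L2]=32
step 22: P0: load  L2  ⟶  SO  (L2)  txn=BusRd  M[L2]=32
step 23: P0: load  L0  ⟶  MI  (L0)  txn=∅  M[L0]=80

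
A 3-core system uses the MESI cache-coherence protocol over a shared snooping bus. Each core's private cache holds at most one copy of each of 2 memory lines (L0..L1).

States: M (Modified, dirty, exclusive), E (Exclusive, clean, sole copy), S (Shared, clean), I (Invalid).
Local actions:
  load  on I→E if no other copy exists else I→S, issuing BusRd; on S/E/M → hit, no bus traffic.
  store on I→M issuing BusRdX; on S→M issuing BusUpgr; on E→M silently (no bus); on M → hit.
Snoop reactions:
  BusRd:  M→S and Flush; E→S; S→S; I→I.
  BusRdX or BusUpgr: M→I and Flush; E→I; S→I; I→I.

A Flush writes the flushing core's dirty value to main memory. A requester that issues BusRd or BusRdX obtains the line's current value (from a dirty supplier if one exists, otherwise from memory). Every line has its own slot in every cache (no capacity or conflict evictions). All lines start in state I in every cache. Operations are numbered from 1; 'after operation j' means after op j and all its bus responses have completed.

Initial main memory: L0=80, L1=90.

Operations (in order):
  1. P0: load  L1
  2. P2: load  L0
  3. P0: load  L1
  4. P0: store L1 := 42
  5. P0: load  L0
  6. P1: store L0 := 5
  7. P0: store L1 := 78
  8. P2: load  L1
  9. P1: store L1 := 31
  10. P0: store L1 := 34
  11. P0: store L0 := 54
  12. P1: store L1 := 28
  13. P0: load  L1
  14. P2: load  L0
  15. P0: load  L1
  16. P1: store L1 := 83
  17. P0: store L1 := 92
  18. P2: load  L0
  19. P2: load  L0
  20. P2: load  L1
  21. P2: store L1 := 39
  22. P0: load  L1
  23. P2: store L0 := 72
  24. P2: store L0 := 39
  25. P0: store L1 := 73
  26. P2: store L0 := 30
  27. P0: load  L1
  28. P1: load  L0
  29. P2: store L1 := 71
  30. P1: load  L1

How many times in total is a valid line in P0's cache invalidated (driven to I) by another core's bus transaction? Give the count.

[1] P0: load  L1 | P0:E(90), P1:I, P2:I | bus: BusRd
[2] P2: load  L0 | P0:I, P1:I, P2:E(80) | bus: BusRd
[3] P0: load  L1 | P0:E(90), P1:I, P2:I | bus: none
[4] P0: store L1 := 42 | P0:M(42), P1:I, P2:I | bus: none
[5] P0: load  L0 | P0:S(80), P1:I, P2:S(80) | bus: BusRd
[6] P1: store L0 := 5 | P0:I, P1:M(5), P2:I | bus: BusRdX
[7] P0: store L1 := 78 | P0:M(78), P1:I, P2:I | bus: none
[8] P2: load  L1 | P0:S(78), P1:I, P2:S(78) | bus: BusRd,Flush
[9] P1: store L1 := 31 | P0:I, P1:M(31), P2:I | bus: BusRdX
[10] P0: store L1 := 34 | P0:M(34), P1:I, P2:I | bus: BusRdX,Flush
[11] P0: store L0 := 54 | P0:M(54), P1:I, P2:I | bus: BusRdX,Flush
[12] P1: store L1 := 28 | P0:I, P1:M(28), P2:I | bus: BusRdX,Flush
[13] P0: load  L1 | P0:S(28), P1:S(28), P2:I | bus: BusRd,Flush
[14] P2: load  L0 | P0:S(54), P1:I, P2:S(54) | bus: BusRd,Flush
[15] P0: load  L1 | P0:S(28), P1:S(28), P2:I | bus: none
[16] P1: store L1 := 83 | P0:I, P1:M(83), P2:I | bus: BusUpgr
[17] P0: store L1 := 92 | P0:M(92), P1:I, P2:I | bus: BusRdX,Flush
[18] P2: load  L0 | P0:S(54), P1:I, P2:S(54) | bus: none
[19] P2: load  L0 | P0:S(54), P1:I, P2:S(54) | bus: none
[20] P2: load  L1 | P0:S(92), P1:I, P2:S(92) | bus: BusRd,Flush
[21] P2: store L1 := 39 | P0:I, P1:I, P2:M(39) | bus: BusUpgr
[22] P0: load  L1 | P0:S(39), P1:I, P2:S(39) | bus: BusRd,Flush
[23] P2: store L0 := 72 | P0:I, P1:I, P2:M(72) | bus: BusUpgr
[24] P2: store L0 := 39 | P0:I, P1:I, P2:M(39) | bus: none
[25] P0: store L1 := 73 | P0:M(73), P1:I, P2:I | bus: BusUpgr
[26] P2: store L0 := 30 | P0:I, P1:I, P2:M(30) | bus: none
[27] P0: load  L1 | P0:M(73), P1:I, P2:I | bus: none
[28] P1: load  L0 | P0:I, P1:S(30), P2:S(30) | bus: BusRd,Flush
[29] P2: store L1 := 71 | P0:I, P1:I, P2:M(71) | bus: BusRdX,Flush
[30] P1: load  L1 | P0:I, P1:S(71), P2:S(71) | bus: BusRd,Flush

invalidations = 7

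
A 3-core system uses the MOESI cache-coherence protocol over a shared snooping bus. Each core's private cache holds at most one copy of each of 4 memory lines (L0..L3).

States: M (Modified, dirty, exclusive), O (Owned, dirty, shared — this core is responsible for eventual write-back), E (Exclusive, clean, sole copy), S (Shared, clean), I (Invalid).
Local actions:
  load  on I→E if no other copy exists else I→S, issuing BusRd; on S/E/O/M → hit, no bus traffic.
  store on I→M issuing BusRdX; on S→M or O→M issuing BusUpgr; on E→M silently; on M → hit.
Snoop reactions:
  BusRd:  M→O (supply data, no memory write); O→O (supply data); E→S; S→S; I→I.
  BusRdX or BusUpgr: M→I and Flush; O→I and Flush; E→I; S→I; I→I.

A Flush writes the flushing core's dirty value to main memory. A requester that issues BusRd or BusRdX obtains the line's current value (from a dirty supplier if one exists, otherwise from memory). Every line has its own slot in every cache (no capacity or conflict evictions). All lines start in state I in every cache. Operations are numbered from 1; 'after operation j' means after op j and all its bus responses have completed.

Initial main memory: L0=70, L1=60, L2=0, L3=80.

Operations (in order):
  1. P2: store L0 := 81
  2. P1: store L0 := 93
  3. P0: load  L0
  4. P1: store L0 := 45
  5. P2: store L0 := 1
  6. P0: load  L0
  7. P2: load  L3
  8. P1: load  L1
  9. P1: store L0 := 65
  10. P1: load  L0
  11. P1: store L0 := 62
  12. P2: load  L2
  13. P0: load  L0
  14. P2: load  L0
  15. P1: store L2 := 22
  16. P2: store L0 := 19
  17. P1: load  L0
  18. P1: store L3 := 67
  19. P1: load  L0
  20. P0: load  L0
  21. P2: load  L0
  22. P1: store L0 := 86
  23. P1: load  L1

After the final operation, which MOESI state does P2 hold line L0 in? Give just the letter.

state = I

  op1 P2: store L0 := 81 → I/I/M on L0; bus BusRdX; mem=70
  op2 P1: store L0 := 93 → I/M/I on L0; bus BusRdX Flush; mem=81
  op3 P0: load  L0 → S/O/I on L0; bus BusRd; mem=81
  op4 P1: store L0 := 45 → I/M/I on L0; bus BusUpgr; mem=81
  op5 P2: store L0 := 1 → I/I/M on L0; bus BusRdX Flush; mem=45
  op6 P0: load  L0 → S/I/O on L0; bus BusRd; mem=45
  op7 P2: load  L3 → I/I/E on L3; bus BusRd; mem=80
  op8 P1: load  L1 → I/E/I on L1; bus BusRd; mem=60
  op9 P1: store L0 := 65 → I/M/I on L0; bus BusRdX Flush; mem=1
  op10 P1: load  L0 → I/M/I on L0; bus (none); mem=1
  op11 P1: store L0 := 62 → I/M/I on L0; bus (none); mem=1
  op12 P2: load  L2 → I/I/E on L2; bus BusRd; mem=0
  op13 P0: load  L0 → S/O/I on L0; bus BusRd; mem=1
  op14 P2: load  L0 → S/O/S on L0; bus BusRd; mem=1
  op15 P1: store L2 := 22 → I/M/I on L2; bus BusRdX; mem=0
  op16 P2: store L0 := 19 → I/I/M on L0; bus BusUpgr Flush; mem=62
  op17 P1: load  L0 → I/S/O on L0; bus BusRd; mem=62
  op18 P1: store L3 := 67 → I/M/I on L3; bus BusRdX; mem=80
  op19 P1: load  L0 → I/S/O on L0; bus (none); mem=62
  op20 P0: load  L0 → S/S/O on L0; bus BusRd; mem=62
  op21 P2: load  L0 → S/S/O on L0; bus (none); mem=62
  op22 P1: store L0 := 86 → I/M/I on L0; bus BusUpgr Flush; mem=19
  op23 P1: load  L1 → I/E/I on L1; bus (none); mem=60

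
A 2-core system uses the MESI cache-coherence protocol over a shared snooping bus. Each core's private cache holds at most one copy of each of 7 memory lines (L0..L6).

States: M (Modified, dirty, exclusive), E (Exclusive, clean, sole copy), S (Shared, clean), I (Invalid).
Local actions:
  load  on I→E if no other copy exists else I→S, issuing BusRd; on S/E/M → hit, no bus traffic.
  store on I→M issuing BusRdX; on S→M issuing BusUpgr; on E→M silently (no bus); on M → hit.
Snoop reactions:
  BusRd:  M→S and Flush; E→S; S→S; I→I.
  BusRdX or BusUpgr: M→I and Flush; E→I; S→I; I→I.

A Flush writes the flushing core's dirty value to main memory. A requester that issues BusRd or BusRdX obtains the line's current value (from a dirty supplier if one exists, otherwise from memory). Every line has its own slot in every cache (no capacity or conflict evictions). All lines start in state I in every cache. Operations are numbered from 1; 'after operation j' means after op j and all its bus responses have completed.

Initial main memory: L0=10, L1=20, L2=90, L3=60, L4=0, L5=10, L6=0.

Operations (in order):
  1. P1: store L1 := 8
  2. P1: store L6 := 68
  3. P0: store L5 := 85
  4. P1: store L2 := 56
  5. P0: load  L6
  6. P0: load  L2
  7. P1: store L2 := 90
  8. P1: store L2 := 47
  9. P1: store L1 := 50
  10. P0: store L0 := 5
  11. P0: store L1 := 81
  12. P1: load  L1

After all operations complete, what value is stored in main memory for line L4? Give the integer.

memory[L4] = 0

1. P1: store L1 := 8  bus=[BusRdX]  L1: P0=I P1=M  mem[L1]=20
2. P1: store L6 := 68  bus=[BusRdX]  L6: P0=I P1=M  mem[L6]=0
3. P0: store L5 := 85  bus=[BusRdX]  L5: P0=M P1=I  mem[L5]=10
4. P1: store L2 := 56  bus=[BusRdX]  L2: P0=I P1=M  mem[L2]=90
5. P0: load  L6  bus=[BusRd,Flush]  L6: P0=S P1=S  mem[L6]=68
6. P0: load  L2  bus=[BusRd,Flush]  L2: P0=S P1=S  mem[L2]=56
7. P1: store L2 := 90  bus=[BusUpgr]  L2: P0=I P1=M  mem[L2]=56
8. P1: store L2 := 47  bus=[-]  L2: P0=I P1=M  mem[L2]=56
9. P1: store L1 := 50  bus=[-]  L1: P0=I P1=M  mem[L1]=20
10. P0: store L0 := 5  bus=[BusRdX]  L0: P0=M P1=I  mem[L0]=10
11. P0: store L1 := 81  bus=[BusRdX,Flush]  L1: P0=M P1=I  mem[L1]=50
12. P1: load  L1  bus=[BusRd,Flush]  L1: P0=S P1=S  mem[L1]=81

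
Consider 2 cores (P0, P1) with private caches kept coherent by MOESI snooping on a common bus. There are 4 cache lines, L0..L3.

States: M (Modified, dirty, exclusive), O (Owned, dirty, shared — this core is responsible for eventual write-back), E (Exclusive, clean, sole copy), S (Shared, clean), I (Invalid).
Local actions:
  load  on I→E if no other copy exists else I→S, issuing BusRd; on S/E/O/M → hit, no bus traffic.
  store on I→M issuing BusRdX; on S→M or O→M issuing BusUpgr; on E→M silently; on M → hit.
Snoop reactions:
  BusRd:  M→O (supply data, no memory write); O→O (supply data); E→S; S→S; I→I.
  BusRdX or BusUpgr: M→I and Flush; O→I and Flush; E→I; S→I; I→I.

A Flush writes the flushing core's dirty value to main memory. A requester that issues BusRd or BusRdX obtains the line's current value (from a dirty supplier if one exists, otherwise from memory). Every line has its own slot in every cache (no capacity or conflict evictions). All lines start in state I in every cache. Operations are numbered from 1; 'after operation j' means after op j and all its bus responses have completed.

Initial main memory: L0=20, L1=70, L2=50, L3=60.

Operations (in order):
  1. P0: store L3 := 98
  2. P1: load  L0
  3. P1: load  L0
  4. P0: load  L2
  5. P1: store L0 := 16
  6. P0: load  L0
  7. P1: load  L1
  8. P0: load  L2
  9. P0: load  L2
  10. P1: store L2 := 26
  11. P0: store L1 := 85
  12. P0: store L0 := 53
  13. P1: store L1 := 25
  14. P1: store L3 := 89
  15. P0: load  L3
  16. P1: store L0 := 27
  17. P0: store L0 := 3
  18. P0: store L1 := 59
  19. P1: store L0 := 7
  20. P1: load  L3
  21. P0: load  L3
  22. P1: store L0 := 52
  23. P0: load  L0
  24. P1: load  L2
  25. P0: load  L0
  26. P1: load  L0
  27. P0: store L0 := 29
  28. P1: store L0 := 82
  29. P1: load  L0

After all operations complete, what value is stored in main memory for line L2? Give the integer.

  op1 P0: store L3 := 98 → M/I on L3; bus BusRdX; mem=60
  op2 P1: load  L0 → I/E on L0; bus BusRd; mem=20
  op3 P1: load  L0 → I/E on L0; bus (none); mem=20
  op4 P0: load  L2 → E/I on L2; bus BusRd; mem=50
  op5 P1: store L0 := 16 → I/M on L0; bus (none); mem=20
  op6 P0: load  L0 → S/O on L0; bus BusRd; mem=20
  op7 P1: load  L1 → I/E on L1; bus BusRd; mem=70
  op8 P0: load  L2 → E/I on L2; bus (none); mem=50
  op9 P0: load  L2 → E/I on L2; bus (none); mem=50
  op10 P1: store L2 := 26 → I/M on L2; bus BusRdX; mem=50
  op11 P0: store L1 := 85 → M/I on L1; bus BusRdX; mem=70
  op12 P0: store L0 := 53 → M/I on L0; bus BusUpgr Flush; mem=16
  op13 P1: store L1 := 25 → I/M on L1; bus BusRdX Flush; mem=85
  op14 P1: store L3 := 89 → I/M on L3; bus BusRdX Flush; mem=98
  op15 P0: load  L3 → S/O on L3; bus BusRd; mem=98
  op16 P1: store L0 := 27 → I/M on L0; bus BusRdX Flush; mem=53
  op17 P0: store L0 := 3 → M/I on L0; bus BusRdX Flush; mem=27
  op18 P0: store L1 := 59 → M/I on L1; bus BusRdX Flush; mem=25
  op19 P1: store L0 := 7 → I/M on L0; bus BusRdX Flush; mem=3
  op20 P1: load  L3 → S/O on L3; bus (none); mem=98
  op21 P0: load  L3 → S/O on L3; bus (none); mem=98
  op22 P1: store L0 := 52 → I/M on L0; bus (none); mem=3
  op23 P0: load  L0 → S/O on L0; bus BusRd; mem=3
  op24 P1: load  L2 → I/M on L2; bus (none); mem=50
  op25 P0: load  L0 → S/O on L0; bus (none); mem=3
  op26 P1: load  L0 → S/O on L0; bus (none); mem=3
  op27 P0: store L0 := 29 → M/I on L0; bus BusUpgr Flush; mem=52
  op28 P1: store L0 := 82 → I/M on L0; bus BusRdX Flush; mem=29
  op29 P1: load  L0 → I/M on L0; bus (none); mem=29

memory[L2] = 50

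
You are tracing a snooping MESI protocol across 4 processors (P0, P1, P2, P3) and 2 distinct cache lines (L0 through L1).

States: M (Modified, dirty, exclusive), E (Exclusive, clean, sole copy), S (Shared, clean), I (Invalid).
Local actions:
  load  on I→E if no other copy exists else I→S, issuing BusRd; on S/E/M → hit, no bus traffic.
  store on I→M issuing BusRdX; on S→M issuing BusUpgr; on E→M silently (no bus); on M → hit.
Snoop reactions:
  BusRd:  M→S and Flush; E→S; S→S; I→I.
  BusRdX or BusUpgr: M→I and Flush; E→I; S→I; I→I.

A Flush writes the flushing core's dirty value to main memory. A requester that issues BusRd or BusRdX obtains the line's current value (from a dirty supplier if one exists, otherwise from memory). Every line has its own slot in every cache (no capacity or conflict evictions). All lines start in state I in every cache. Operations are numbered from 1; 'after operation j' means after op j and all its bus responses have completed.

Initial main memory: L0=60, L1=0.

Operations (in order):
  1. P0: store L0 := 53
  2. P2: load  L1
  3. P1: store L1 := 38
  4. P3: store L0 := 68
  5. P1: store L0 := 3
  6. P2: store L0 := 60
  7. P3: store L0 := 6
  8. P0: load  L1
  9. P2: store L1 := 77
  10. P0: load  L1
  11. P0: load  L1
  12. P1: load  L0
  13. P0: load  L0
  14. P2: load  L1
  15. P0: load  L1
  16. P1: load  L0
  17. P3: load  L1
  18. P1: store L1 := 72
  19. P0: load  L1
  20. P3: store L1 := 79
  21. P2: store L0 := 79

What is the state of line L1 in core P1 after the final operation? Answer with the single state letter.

1. P0: store L0 := 53  bus=[BusRdX]  L0: P0=M P1=I P2=I P3=I  mem[L0]=60
2. P2: load  L1  bus=[BusRd]  L1: P0=I P1=I P2=E P3=I  mem[L1]=0
3. P1: store L1 := 38  bus=[BusRdX]  L1: P0=I P1=M P2=I P3=I  mem[L1]=0
4. P3: store L0 := 68  bus=[BusRdX,Flush]  L0: P0=I P1=I P2=I P3=M  mem[L0]=53
5. P1: store L0 := 3  bus=[BusRdX,Flush]  L0: P0=I P1=M P2=I P3=I  mem[L0]=68
6. P2: store L0 := 60  bus=[BusRdX,Flush]  L0: P0=I P1=I P2=M P3=I  mem[L0]=3
7. P3: store L0 := 6  bus=[BusRdX,Flush]  L0: P0=I P1=I P2=I P3=M  mem[L0]=60
8. P0: load  L1  bus=[BusRd,Flush]  L1: P0=S P1=S P2=I P3=I  mem[L1]=38
9. P2: store L1 := 77  bus=[BusRdX]  L1: P0=I P1=I P2=M P3=I  mem[L1]=38
10. P0: load  L1  bus=[BusRd,Flush]  L1: P0=S P1=I P2=S P3=I  mem[L1]=77
11. P0: load  L1  bus=[-]  L1: P0=S P1=I P2=S P3=I  mem[L1]=77
12. P1: load  L0  bus=[BusRd,Flush]  L0: P0=I P1=S P2=I P3=S  mem[L0]=6
13. P0: load  L0  bus=[BusRd]  L0: P0=S P1=S P2=I P3=S  mem[L0]=6
14. P2: load  L1  bus=[-]  L1: P0=S P1=I P2=S P3=I  mem[L1]=77
15. P0: load  L1  bus=[-]  L1: P0=S P1=I P2=S P3=I  mem[L1]=77
16. P1: load  L0  bus=[-]  L0: P0=S P1=S P2=I P3=S  mem[L0]=6
17. P3: load  L1  bus=[BusRd]  L1: P0=S P1=I P2=S P3=S  mem[L1]=77
18. P1: store L1 := 72  bus=[BusRdX]  L1: P0=I P1=M P2=I P3=I  mem[L1]=77
19. P0: load  L1  bus=[BusRd,Flush]  L1: P0=S P1=S P2=I P3=I  mem[L1]=72
20. P3: store L1 := 79  bus=[BusRdX]  L1: P0=I P1=I P2=I P3=M  mem[L1]=72
21. P2: store L0 := 79  bus=[BusRdX]  L0: P0=I P1=I P2=M P3=I  mem[L0]=6

state = I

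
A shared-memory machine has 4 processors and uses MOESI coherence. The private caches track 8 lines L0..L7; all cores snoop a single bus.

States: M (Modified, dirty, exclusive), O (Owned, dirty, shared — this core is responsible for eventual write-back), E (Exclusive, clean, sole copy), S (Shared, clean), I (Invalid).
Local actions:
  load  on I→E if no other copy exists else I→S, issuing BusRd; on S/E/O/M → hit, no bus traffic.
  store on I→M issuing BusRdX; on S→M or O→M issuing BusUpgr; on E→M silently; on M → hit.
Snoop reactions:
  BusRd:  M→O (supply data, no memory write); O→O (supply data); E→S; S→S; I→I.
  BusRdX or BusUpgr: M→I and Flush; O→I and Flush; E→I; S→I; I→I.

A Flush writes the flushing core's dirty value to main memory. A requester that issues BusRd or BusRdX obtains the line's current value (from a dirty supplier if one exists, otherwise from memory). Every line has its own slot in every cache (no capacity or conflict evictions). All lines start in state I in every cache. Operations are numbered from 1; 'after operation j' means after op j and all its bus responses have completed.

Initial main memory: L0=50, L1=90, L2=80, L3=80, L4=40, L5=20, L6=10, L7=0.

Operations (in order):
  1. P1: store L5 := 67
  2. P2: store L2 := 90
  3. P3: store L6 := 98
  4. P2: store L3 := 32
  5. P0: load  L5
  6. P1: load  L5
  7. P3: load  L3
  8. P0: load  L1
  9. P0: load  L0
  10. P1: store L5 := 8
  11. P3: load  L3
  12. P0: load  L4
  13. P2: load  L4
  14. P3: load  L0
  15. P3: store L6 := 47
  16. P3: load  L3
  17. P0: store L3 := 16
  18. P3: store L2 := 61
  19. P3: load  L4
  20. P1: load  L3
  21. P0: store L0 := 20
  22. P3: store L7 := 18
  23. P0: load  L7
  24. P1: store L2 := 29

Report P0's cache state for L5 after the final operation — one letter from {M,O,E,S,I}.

step 1: P1: store L5 := 67  ⟶  IMII  (L5)  txn=BusRdX  M[L5]=20
step 2: P2: store L2 := 90  ⟶  IIMI  (L2)  txn=BusRdX  M[L2]=80
step 3: P3: store L6 := 98  ⟶  IIIM  (L6)  txn=BusRdX  M[L6]=10
step 4: P2: store L3 := 32  ⟶  IIMI  (L3)  txn=BusRdX  M[L3]=80
step 5: P0: load  L5  ⟶  SOII  (L5)  txn=BusRd  M[L5]=20
step 6: P1: load  L5  ⟶  SOII  (L5)  txn=∅  M[L5]=20
step 7: P3: load  L3  ⟶  IIOS  (L3)  txn=BusRd  M[L3]=80
step 8: P0: load  L1  ⟶  EIII  (L1)  txn=BusRd  M[L1]=90
step 9: P0: load  L0  ⟶  EIII  (L0)  txn=BusRd  M[L0]=50
step 10: P1: store L5 := 8  ⟶  IMII  (L5)  txn=BusUpgr  M[L5]=20
step 11: P3: load  L3  ⟶  IIOS  (L3)  txn=∅  M[L3]=80
step 12: P0: load  L4  ⟶  EIII  (L4)  txn=BusRd  M[L4]=40
step 13: P2: load  L4  ⟶  SISI  (L4)  txn=BusRd  M[L4]=40
step 14: P3: load  L0  ⟶  SIIS  (L0)  txn=BusRd  M[L0]=50
step 15: P3: store L6 := 47  ⟶  IIIM  (L6)  txn=∅  M[L6]=10
step 16: P3: load  L3  ⟶  IIOS  (L3)  txn=∅  M[L3]=80
step 17: P0: store L3 := 16  ⟶  MIII  (L3)  txn=BusRdX+Flush  M[L3]=32
step 18: P3: store L2 := 61  ⟶  IIIM  (L2)  txn=BusRdX+Flush  M[L2]=90
step 19: P3: load  L4  ⟶  SISS  (L4)  txn=BusRd  M[L4]=40
step 20: P1: load  L3  ⟶  OSII  (L3)  txn=BusRd  M[L3]=32
step 21: P0: store L0 := 20  ⟶  MIII  (L0)  txn=BusUpgr  M[L0]=50
step 22: P3: store L7 := 18  ⟶  IIIM  (L7)  txn=BusRdX  M[L7]=0
step 23: P0: load  L7  ⟶  SIIO  (L7)  txn=BusRd  M[L7]=0
step 24: P1: store L2 := 29  ⟶  IMII  (L2)  txn=BusRdX+Flush  M[L2]=61

state = I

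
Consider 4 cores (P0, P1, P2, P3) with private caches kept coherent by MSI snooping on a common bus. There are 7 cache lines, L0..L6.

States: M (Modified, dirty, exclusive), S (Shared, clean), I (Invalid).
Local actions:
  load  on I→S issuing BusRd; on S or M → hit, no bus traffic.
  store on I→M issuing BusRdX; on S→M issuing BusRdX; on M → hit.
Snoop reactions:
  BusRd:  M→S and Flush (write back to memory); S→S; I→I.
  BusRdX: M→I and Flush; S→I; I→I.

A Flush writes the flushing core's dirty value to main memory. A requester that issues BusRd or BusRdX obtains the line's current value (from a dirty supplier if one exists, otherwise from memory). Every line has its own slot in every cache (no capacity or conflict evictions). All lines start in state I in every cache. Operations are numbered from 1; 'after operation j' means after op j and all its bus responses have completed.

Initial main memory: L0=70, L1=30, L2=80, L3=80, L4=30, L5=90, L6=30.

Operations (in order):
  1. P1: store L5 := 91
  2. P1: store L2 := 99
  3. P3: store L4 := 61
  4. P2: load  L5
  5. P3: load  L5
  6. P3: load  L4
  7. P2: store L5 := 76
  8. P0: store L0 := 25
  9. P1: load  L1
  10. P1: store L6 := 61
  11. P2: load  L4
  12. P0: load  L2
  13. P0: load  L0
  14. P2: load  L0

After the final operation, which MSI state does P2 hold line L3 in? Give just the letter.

state = I

  op1 P1: store L5 := 91 → I/M/I/I on L5; bus BusRdX; mem=90
  op2 P1: store L2 := 99 → I/M/I/I on L2; bus BusRdX; mem=80
  op3 P3: store L4 := 61 → I/I/I/M on L4; bus BusRdX; mem=30
  op4 P2: load  L5 → I/S/S/I on L5; bus BusRd Flush; mem=91
  op5 P3: load  L5 → I/S/S/S on L5; bus BusRd; mem=91
  op6 P3: load  L4 → I/I/I/M on L4; bus (none); mem=30
  op7 P2: store L5 := 76 → I/I/M/I on L5; bus BusRdX; mem=91
  op8 P0: store L0 := 25 → M/I/I/I on L0; bus BusRdX; mem=70
  op9 P1: load  L1 → I/S/I/I on L1; bus BusRd; mem=30
  op10 P1: store L6 := 61 → I/M/I/I on L6; bus BusRdX; mem=30
  op11 P2: load  L4 → I/I/S/S on L4; bus BusRd Flush; mem=61
  op12 P0: load  L2 → S/S/I/I on L2; bus BusRd Flush; mem=99
  op13 P0: load  L0 → M/I/I/I on L0; bus (none); mem=70
  op14 P2: load  L0 → S/I/S/I on L0; bus BusRd Flush; mem=25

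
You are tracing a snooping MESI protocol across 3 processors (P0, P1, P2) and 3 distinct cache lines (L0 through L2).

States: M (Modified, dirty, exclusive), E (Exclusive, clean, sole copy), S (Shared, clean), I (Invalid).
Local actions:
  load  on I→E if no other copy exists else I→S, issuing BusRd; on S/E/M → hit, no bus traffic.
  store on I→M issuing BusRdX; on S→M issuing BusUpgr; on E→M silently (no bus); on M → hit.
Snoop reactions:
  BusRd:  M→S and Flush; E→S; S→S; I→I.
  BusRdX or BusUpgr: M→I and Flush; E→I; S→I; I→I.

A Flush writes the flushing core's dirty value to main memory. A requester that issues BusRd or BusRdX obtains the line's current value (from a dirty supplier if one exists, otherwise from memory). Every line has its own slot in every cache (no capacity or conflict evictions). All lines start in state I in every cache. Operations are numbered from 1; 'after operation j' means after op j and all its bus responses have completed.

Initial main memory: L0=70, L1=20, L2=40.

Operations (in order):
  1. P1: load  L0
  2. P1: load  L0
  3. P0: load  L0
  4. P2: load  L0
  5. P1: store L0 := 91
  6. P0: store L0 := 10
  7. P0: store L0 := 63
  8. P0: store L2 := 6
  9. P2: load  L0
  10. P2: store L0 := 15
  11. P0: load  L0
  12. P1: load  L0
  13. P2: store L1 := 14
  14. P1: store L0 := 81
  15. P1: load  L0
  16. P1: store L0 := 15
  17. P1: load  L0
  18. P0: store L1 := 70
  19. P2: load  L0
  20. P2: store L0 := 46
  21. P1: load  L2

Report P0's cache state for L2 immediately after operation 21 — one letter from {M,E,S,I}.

1. P1: load  L0  bus=[BusRd]  L0: P0=I P1=E P2=I  mem[L0]=70
2. P1: load  L0  bus=[-]  L0: P0=I P1=E P2=I  mem[L0]=70
3. P0: load  L0  bus=[BusRd]  L0: P0=S P1=S P2=I  mem[L0]=70
4. P2: load  L0  bus=[BusRd]  L0: P0=S P1=S P2=S  mem[L0]=70
5. P1: store L0 := 91  bus=[BusUpgr]  L0: P0=I P1=M P2=I  mem[L0]=70
6. P0: store L0 := 10  bus=[BusRdX,Flush]  L0: P0=M P1=I P2=I  mem[L0]=91
7. P0: store L0 := 63  bus=[-]  L0: P0=M P1=I P2=I  mem[L0]=91
8. P0: store L2 := 6  bus=[BusRdX]  L2: P0=M P1=I P2=I  mem[L2]=40
9. P2: load  L0  bus=[BusRd,Flush]  L0: P0=S P1=I P2=S  mem[L0]=63
10. P2: store L0 := 15  bus=[BusUpgr]  L0: P0=I P1=I P2=M  mem[L0]=63
11. P0: load  L0  bus=[BusRd,Flush]  L0: P0=S P1=I P2=S  mem[L0]=15
12. P1: load  L0  bus=[BusRd]  L0: P0=S P1=S P2=S  mem[L0]=15
13. P2: store L1 := 14  bus=[BusRdX]  L1: P0=I P1=I P2=M  mem[L1]=20
14. P1: store L0 := 81  bus=[BusUpgr]  L0: P0=I P1=M P2=I  mem[L0]=15
15. P1: load  L0  bus=[-]  L0: P0=I P1=M P2=I  mem[L0]=15
16. P1: store L0 := 15  bus=[-]  L0: P0=I P1=M P2=I  mem[L0]=15
17. P1: load  L0  bus=[-]  L0: P0=I P1=M P2=I  mem[L0]=15
18. P0: store L1 := 70  bus=[BusRdX,Flush]  L1: P0=M P1=I P2=I  mem[L1]=14
19. P2: load  L0  bus=[BusRd,Flush]  L0: P0=I P1=S P2=S  mem[L0]=15
20. P2: store L0 := 46  bus=[BusUpgr]  L0: P0=I P1=I P2=M  mem[L0]=15
21. P1: load  L2  bus=[BusRd,Flush]  L2: P0=S P1=S P2=I  mem[L2]=6

state = S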